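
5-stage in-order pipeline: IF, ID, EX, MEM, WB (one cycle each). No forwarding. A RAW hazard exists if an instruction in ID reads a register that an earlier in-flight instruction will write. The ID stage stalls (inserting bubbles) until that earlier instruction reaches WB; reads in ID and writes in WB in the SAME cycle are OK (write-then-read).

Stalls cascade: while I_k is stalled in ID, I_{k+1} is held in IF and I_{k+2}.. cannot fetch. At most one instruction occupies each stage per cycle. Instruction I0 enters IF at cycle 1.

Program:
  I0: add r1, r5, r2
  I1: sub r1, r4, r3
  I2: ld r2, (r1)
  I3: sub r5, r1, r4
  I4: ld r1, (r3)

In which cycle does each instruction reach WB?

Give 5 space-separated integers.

Answer: 5 6 9 10 11

Derivation:
I0 add r1 <- r5,r2: IF@1 ID@2 stall=0 (-) EX@3 MEM@4 WB@5
I1 sub r1 <- r4,r3: IF@2 ID@3 stall=0 (-) EX@4 MEM@5 WB@6
I2 ld r2 <- r1: IF@3 ID@4 stall=2 (RAW on I1.r1 (WB@6)) EX@7 MEM@8 WB@9
I3 sub r5 <- r1,r4: IF@4 ID@7 stall=0 (-) EX@8 MEM@9 WB@10
I4 ld r1 <- r3: IF@7 ID@8 stall=0 (-) EX@9 MEM@10 WB@11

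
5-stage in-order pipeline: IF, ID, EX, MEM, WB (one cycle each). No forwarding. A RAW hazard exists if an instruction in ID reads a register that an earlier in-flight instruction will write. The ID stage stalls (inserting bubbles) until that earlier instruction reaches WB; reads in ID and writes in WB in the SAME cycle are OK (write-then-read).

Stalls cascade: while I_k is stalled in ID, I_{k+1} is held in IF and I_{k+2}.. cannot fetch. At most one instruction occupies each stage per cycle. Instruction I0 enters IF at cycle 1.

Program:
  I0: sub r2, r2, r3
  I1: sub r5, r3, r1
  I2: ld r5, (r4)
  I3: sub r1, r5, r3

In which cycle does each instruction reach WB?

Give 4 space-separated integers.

Answer: 5 6 7 10

Derivation:
I0 sub r2 <- r2,r3: IF@1 ID@2 stall=0 (-) EX@3 MEM@4 WB@5
I1 sub r5 <- r3,r1: IF@2 ID@3 stall=0 (-) EX@4 MEM@5 WB@6
I2 ld r5 <- r4: IF@3 ID@4 stall=0 (-) EX@5 MEM@6 WB@7
I3 sub r1 <- r5,r3: IF@4 ID@5 stall=2 (RAW on I2.r5 (WB@7)) EX@8 MEM@9 WB@10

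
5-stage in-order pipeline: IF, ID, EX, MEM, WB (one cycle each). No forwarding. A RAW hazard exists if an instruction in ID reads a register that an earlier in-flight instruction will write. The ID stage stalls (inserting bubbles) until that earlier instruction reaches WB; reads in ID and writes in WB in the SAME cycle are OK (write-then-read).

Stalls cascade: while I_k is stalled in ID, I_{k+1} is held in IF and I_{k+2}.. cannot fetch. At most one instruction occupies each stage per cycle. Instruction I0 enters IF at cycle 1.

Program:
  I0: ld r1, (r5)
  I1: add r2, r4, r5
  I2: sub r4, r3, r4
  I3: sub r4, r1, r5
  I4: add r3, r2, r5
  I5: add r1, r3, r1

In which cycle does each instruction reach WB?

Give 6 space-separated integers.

Answer: 5 6 7 8 9 12

Derivation:
I0 ld r1 <- r5: IF@1 ID@2 stall=0 (-) EX@3 MEM@4 WB@5
I1 add r2 <- r4,r5: IF@2 ID@3 stall=0 (-) EX@4 MEM@5 WB@6
I2 sub r4 <- r3,r4: IF@3 ID@4 stall=0 (-) EX@5 MEM@6 WB@7
I3 sub r4 <- r1,r5: IF@4 ID@5 stall=0 (-) EX@6 MEM@7 WB@8
I4 add r3 <- r2,r5: IF@5 ID@6 stall=0 (-) EX@7 MEM@8 WB@9
I5 add r1 <- r3,r1: IF@6 ID@7 stall=2 (RAW on I4.r3 (WB@9)) EX@10 MEM@11 WB@12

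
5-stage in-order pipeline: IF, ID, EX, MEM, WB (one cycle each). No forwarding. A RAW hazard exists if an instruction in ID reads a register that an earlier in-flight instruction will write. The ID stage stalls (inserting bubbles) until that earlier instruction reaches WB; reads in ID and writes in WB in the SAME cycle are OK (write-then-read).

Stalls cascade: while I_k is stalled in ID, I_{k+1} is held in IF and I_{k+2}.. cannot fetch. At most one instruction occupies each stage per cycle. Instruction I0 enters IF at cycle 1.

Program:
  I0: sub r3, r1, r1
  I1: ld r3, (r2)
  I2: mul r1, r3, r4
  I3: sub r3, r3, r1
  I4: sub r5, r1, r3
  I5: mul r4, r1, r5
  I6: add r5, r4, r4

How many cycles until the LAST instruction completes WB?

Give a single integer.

Answer: 21

Derivation:
I0 sub r3 <- r1,r1: IF@1 ID@2 stall=0 (-) EX@3 MEM@4 WB@5
I1 ld r3 <- r2: IF@2 ID@3 stall=0 (-) EX@4 MEM@5 WB@6
I2 mul r1 <- r3,r4: IF@3 ID@4 stall=2 (RAW on I1.r3 (WB@6)) EX@7 MEM@8 WB@9
I3 sub r3 <- r3,r1: IF@4 ID@7 stall=2 (RAW on I2.r1 (WB@9)) EX@10 MEM@11 WB@12
I4 sub r5 <- r1,r3: IF@7 ID@10 stall=2 (RAW on I3.r3 (WB@12)) EX@13 MEM@14 WB@15
I5 mul r4 <- r1,r5: IF@10 ID@13 stall=2 (RAW on I4.r5 (WB@15)) EX@16 MEM@17 WB@18
I6 add r5 <- r4,r4: IF@13 ID@16 stall=2 (RAW on I5.r4 (WB@18)) EX@19 MEM@20 WB@21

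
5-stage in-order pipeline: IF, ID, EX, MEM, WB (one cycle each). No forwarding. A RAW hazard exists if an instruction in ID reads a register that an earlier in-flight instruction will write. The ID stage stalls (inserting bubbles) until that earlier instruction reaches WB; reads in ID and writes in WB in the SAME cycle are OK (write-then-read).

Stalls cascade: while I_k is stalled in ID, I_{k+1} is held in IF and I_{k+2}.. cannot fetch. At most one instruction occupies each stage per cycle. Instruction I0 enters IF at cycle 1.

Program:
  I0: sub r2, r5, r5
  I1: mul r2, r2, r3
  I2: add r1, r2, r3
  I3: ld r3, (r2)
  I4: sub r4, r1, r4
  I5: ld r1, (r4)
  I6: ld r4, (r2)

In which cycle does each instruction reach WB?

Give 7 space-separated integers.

Answer: 5 8 11 12 14 17 18

Derivation:
I0 sub r2 <- r5,r5: IF@1 ID@2 stall=0 (-) EX@3 MEM@4 WB@5
I1 mul r2 <- r2,r3: IF@2 ID@3 stall=2 (RAW on I0.r2 (WB@5)) EX@6 MEM@7 WB@8
I2 add r1 <- r2,r3: IF@3 ID@6 stall=2 (RAW on I1.r2 (WB@8)) EX@9 MEM@10 WB@11
I3 ld r3 <- r2: IF@6 ID@9 stall=0 (-) EX@10 MEM@11 WB@12
I4 sub r4 <- r1,r4: IF@9 ID@10 stall=1 (RAW on I2.r1 (WB@11)) EX@12 MEM@13 WB@14
I5 ld r1 <- r4: IF@10 ID@12 stall=2 (RAW on I4.r4 (WB@14)) EX@15 MEM@16 WB@17
I6 ld r4 <- r2: IF@12 ID@15 stall=0 (-) EX@16 MEM@17 WB@18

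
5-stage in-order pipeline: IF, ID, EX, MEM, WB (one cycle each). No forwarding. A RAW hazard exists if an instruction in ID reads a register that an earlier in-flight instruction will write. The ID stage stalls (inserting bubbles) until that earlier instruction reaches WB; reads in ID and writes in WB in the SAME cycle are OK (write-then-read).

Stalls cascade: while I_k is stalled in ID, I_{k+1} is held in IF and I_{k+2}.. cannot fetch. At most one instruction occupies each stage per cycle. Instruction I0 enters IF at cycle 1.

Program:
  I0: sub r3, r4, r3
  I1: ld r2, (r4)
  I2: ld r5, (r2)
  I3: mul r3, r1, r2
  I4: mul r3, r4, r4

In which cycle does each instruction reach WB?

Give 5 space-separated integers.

Answer: 5 6 9 10 11

Derivation:
I0 sub r3 <- r4,r3: IF@1 ID@2 stall=0 (-) EX@3 MEM@4 WB@5
I1 ld r2 <- r4: IF@2 ID@3 stall=0 (-) EX@4 MEM@5 WB@6
I2 ld r5 <- r2: IF@3 ID@4 stall=2 (RAW on I1.r2 (WB@6)) EX@7 MEM@8 WB@9
I3 mul r3 <- r1,r2: IF@4 ID@7 stall=0 (-) EX@8 MEM@9 WB@10
I4 mul r3 <- r4,r4: IF@7 ID@8 stall=0 (-) EX@9 MEM@10 WB@11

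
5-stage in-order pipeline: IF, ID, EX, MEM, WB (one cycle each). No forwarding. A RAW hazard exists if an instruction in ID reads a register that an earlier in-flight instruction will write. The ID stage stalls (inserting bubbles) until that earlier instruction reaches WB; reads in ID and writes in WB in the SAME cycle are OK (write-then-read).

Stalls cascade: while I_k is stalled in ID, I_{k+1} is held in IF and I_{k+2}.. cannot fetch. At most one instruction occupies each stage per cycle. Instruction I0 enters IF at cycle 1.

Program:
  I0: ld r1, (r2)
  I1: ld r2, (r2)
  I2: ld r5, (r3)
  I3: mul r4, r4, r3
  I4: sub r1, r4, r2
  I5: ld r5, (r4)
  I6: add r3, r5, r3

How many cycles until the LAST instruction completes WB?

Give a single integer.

I0 ld r1 <- r2: IF@1 ID@2 stall=0 (-) EX@3 MEM@4 WB@5
I1 ld r2 <- r2: IF@2 ID@3 stall=0 (-) EX@4 MEM@5 WB@6
I2 ld r5 <- r3: IF@3 ID@4 stall=0 (-) EX@5 MEM@6 WB@7
I3 mul r4 <- r4,r3: IF@4 ID@5 stall=0 (-) EX@6 MEM@7 WB@8
I4 sub r1 <- r4,r2: IF@5 ID@6 stall=2 (RAW on I3.r4 (WB@8)) EX@9 MEM@10 WB@11
I5 ld r5 <- r4: IF@6 ID@9 stall=0 (-) EX@10 MEM@11 WB@12
I6 add r3 <- r5,r3: IF@9 ID@10 stall=2 (RAW on I5.r5 (WB@12)) EX@13 MEM@14 WB@15

Answer: 15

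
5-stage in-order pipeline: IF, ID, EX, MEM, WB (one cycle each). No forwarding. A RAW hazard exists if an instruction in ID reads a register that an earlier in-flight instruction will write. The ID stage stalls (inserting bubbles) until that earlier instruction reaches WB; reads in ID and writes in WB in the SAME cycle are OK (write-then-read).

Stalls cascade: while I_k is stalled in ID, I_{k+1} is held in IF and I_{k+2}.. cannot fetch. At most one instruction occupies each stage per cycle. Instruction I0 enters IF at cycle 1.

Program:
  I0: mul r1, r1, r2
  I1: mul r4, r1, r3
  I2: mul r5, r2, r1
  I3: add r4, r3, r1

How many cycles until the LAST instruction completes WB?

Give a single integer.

Answer: 10

Derivation:
I0 mul r1 <- r1,r2: IF@1 ID@2 stall=0 (-) EX@3 MEM@4 WB@5
I1 mul r4 <- r1,r3: IF@2 ID@3 stall=2 (RAW on I0.r1 (WB@5)) EX@6 MEM@7 WB@8
I2 mul r5 <- r2,r1: IF@3 ID@6 stall=0 (-) EX@7 MEM@8 WB@9
I3 add r4 <- r3,r1: IF@6 ID@7 stall=0 (-) EX@8 MEM@9 WB@10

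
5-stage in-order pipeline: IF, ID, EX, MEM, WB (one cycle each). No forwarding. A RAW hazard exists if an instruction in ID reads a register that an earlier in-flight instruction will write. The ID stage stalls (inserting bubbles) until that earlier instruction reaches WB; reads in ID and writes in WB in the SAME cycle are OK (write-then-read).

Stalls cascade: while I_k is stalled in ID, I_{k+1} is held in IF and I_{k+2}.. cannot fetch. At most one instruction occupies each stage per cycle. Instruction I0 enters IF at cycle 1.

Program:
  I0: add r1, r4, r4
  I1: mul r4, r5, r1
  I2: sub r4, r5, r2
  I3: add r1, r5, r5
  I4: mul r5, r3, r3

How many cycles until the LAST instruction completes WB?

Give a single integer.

Answer: 11

Derivation:
I0 add r1 <- r4,r4: IF@1 ID@2 stall=0 (-) EX@3 MEM@4 WB@5
I1 mul r4 <- r5,r1: IF@2 ID@3 stall=2 (RAW on I0.r1 (WB@5)) EX@6 MEM@7 WB@8
I2 sub r4 <- r5,r2: IF@3 ID@6 stall=0 (-) EX@7 MEM@8 WB@9
I3 add r1 <- r5,r5: IF@6 ID@7 stall=0 (-) EX@8 MEM@9 WB@10
I4 mul r5 <- r3,r3: IF@7 ID@8 stall=0 (-) EX@9 MEM@10 WB@11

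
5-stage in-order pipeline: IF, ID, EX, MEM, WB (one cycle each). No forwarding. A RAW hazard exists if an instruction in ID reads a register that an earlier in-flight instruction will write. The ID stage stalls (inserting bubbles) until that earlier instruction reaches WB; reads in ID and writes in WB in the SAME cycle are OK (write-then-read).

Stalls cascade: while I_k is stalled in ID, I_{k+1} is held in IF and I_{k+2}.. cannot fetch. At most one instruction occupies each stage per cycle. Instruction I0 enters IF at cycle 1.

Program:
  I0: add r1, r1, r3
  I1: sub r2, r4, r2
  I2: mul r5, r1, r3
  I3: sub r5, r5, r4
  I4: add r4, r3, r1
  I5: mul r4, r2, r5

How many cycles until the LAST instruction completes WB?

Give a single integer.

Answer: 14

Derivation:
I0 add r1 <- r1,r3: IF@1 ID@2 stall=0 (-) EX@3 MEM@4 WB@5
I1 sub r2 <- r4,r2: IF@2 ID@3 stall=0 (-) EX@4 MEM@5 WB@6
I2 mul r5 <- r1,r3: IF@3 ID@4 stall=1 (RAW on I0.r1 (WB@5)) EX@6 MEM@7 WB@8
I3 sub r5 <- r5,r4: IF@4 ID@6 stall=2 (RAW on I2.r5 (WB@8)) EX@9 MEM@10 WB@11
I4 add r4 <- r3,r1: IF@6 ID@9 stall=0 (-) EX@10 MEM@11 WB@12
I5 mul r4 <- r2,r5: IF@9 ID@10 stall=1 (RAW on I3.r5 (WB@11)) EX@12 MEM@13 WB@14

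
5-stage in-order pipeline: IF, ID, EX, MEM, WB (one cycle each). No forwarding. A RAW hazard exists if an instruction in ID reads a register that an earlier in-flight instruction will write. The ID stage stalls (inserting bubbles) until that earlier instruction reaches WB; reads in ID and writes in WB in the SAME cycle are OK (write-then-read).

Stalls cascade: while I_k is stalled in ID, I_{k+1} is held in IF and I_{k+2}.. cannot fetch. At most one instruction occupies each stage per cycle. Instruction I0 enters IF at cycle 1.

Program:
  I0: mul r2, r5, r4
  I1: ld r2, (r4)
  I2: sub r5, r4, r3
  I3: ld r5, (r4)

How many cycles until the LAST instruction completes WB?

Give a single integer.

I0 mul r2 <- r5,r4: IF@1 ID@2 stall=0 (-) EX@3 MEM@4 WB@5
I1 ld r2 <- r4: IF@2 ID@3 stall=0 (-) EX@4 MEM@5 WB@6
I2 sub r5 <- r4,r3: IF@3 ID@4 stall=0 (-) EX@5 MEM@6 WB@7
I3 ld r5 <- r4: IF@4 ID@5 stall=0 (-) EX@6 MEM@7 WB@8

Answer: 8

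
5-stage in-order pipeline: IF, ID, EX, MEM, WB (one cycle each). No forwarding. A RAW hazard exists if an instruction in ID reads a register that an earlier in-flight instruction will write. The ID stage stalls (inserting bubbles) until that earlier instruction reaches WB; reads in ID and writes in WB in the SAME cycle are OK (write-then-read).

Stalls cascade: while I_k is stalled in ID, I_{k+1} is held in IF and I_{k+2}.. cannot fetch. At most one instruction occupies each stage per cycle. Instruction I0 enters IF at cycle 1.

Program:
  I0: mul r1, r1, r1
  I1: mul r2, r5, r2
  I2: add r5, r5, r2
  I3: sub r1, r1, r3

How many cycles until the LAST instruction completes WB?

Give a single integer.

I0 mul r1 <- r1,r1: IF@1 ID@2 stall=0 (-) EX@3 MEM@4 WB@5
I1 mul r2 <- r5,r2: IF@2 ID@3 stall=0 (-) EX@4 MEM@5 WB@6
I2 add r5 <- r5,r2: IF@3 ID@4 stall=2 (RAW on I1.r2 (WB@6)) EX@7 MEM@8 WB@9
I3 sub r1 <- r1,r3: IF@4 ID@7 stall=0 (-) EX@8 MEM@9 WB@10

Answer: 10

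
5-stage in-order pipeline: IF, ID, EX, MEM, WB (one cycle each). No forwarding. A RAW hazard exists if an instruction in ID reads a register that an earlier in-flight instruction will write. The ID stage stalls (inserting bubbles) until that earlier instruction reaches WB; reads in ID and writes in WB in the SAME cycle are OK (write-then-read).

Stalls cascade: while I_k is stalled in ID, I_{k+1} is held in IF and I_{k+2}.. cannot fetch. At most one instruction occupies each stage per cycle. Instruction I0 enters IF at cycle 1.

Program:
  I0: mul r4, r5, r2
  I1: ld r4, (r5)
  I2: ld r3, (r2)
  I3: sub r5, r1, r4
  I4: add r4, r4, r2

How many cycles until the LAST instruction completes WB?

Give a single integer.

I0 mul r4 <- r5,r2: IF@1 ID@2 stall=0 (-) EX@3 MEM@4 WB@5
I1 ld r4 <- r5: IF@2 ID@3 stall=0 (-) EX@4 MEM@5 WB@6
I2 ld r3 <- r2: IF@3 ID@4 stall=0 (-) EX@5 MEM@6 WB@7
I3 sub r5 <- r1,r4: IF@4 ID@5 stall=1 (RAW on I1.r4 (WB@6)) EX@7 MEM@8 WB@9
I4 add r4 <- r4,r2: IF@5 ID@7 stall=0 (-) EX@8 MEM@9 WB@10

Answer: 10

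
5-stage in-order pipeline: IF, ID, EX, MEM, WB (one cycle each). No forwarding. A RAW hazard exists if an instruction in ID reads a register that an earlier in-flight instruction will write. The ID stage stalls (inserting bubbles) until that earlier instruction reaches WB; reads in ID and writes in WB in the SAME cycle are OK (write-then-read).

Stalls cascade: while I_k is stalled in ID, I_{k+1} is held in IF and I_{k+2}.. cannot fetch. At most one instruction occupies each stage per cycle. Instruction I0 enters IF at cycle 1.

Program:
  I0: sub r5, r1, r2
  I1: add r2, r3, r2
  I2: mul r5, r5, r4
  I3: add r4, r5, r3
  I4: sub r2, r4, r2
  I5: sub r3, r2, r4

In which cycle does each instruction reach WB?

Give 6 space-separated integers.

I0 sub r5 <- r1,r2: IF@1 ID@2 stall=0 (-) EX@3 MEM@4 WB@5
I1 add r2 <- r3,r2: IF@2 ID@3 stall=0 (-) EX@4 MEM@5 WB@6
I2 mul r5 <- r5,r4: IF@3 ID@4 stall=1 (RAW on I0.r5 (WB@5)) EX@6 MEM@7 WB@8
I3 add r4 <- r5,r3: IF@4 ID@6 stall=2 (RAW on I2.r5 (WB@8)) EX@9 MEM@10 WB@11
I4 sub r2 <- r4,r2: IF@6 ID@9 stall=2 (RAW on I3.r4 (WB@11)) EX@12 MEM@13 WB@14
I5 sub r3 <- r2,r4: IF@9 ID@12 stall=2 (RAW on I4.r2 (WB@14)) EX@15 MEM@16 WB@17

Answer: 5 6 8 11 14 17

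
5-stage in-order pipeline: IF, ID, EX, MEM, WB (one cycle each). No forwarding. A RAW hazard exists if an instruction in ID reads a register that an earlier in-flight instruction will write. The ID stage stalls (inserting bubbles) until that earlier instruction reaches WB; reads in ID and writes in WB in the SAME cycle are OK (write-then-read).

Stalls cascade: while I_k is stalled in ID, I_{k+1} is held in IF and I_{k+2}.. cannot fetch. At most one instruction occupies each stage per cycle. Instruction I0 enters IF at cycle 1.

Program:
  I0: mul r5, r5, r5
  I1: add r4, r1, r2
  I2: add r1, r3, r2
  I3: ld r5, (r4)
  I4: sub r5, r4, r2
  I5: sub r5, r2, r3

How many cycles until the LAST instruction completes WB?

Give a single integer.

Answer: 11

Derivation:
I0 mul r5 <- r5,r5: IF@1 ID@2 stall=0 (-) EX@3 MEM@4 WB@5
I1 add r4 <- r1,r2: IF@2 ID@3 stall=0 (-) EX@4 MEM@5 WB@6
I2 add r1 <- r3,r2: IF@3 ID@4 stall=0 (-) EX@5 MEM@6 WB@7
I3 ld r5 <- r4: IF@4 ID@5 stall=1 (RAW on I1.r4 (WB@6)) EX@7 MEM@8 WB@9
I4 sub r5 <- r4,r2: IF@5 ID@7 stall=0 (-) EX@8 MEM@9 WB@10
I5 sub r5 <- r2,r3: IF@7 ID@8 stall=0 (-) EX@9 MEM@10 WB@11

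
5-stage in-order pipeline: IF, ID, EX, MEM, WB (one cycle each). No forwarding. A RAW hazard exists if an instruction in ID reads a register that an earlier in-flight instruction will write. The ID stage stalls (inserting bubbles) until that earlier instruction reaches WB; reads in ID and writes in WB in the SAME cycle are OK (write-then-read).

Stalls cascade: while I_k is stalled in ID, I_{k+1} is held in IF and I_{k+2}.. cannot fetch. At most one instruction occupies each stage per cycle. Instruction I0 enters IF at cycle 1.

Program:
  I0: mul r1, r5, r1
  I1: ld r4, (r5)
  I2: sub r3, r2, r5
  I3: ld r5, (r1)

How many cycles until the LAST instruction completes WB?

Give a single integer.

Answer: 8

Derivation:
I0 mul r1 <- r5,r1: IF@1 ID@2 stall=0 (-) EX@3 MEM@4 WB@5
I1 ld r4 <- r5: IF@2 ID@3 stall=0 (-) EX@4 MEM@5 WB@6
I2 sub r3 <- r2,r5: IF@3 ID@4 stall=0 (-) EX@5 MEM@6 WB@7
I3 ld r5 <- r1: IF@4 ID@5 stall=0 (-) EX@6 MEM@7 WB@8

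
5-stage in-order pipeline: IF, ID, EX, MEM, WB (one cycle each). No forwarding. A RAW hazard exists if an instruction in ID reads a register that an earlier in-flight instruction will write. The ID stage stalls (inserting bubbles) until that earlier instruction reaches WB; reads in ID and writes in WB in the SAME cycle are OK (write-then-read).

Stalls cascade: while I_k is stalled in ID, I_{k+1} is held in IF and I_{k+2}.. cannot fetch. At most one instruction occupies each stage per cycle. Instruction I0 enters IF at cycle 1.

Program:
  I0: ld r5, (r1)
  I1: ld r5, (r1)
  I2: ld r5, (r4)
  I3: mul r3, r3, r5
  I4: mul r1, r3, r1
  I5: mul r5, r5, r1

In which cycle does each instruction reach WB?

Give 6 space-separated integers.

I0 ld r5 <- r1: IF@1 ID@2 stall=0 (-) EX@3 MEM@4 WB@5
I1 ld r5 <- r1: IF@2 ID@3 stall=0 (-) EX@4 MEM@5 WB@6
I2 ld r5 <- r4: IF@3 ID@4 stall=0 (-) EX@5 MEM@6 WB@7
I3 mul r3 <- r3,r5: IF@4 ID@5 stall=2 (RAW on I2.r5 (WB@7)) EX@8 MEM@9 WB@10
I4 mul r1 <- r3,r1: IF@5 ID@8 stall=2 (RAW on I3.r3 (WB@10)) EX@11 MEM@12 WB@13
I5 mul r5 <- r5,r1: IF@8 ID@11 stall=2 (RAW on I4.r1 (WB@13)) EX@14 MEM@15 WB@16

Answer: 5 6 7 10 13 16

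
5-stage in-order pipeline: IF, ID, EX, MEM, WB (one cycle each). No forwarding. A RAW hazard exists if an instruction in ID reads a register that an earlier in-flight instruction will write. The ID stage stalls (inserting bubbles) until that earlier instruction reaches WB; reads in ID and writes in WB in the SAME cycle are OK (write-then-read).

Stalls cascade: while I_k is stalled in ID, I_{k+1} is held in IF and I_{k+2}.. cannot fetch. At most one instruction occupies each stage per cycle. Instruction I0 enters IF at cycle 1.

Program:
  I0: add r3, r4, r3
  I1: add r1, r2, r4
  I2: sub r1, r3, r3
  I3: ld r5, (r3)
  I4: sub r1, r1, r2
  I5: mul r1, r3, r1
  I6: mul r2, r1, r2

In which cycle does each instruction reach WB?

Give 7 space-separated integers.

I0 add r3 <- r4,r3: IF@1 ID@2 stall=0 (-) EX@3 MEM@4 WB@5
I1 add r1 <- r2,r4: IF@2 ID@3 stall=0 (-) EX@4 MEM@5 WB@6
I2 sub r1 <- r3,r3: IF@3 ID@4 stall=1 (RAW on I0.r3 (WB@5)) EX@6 MEM@7 WB@8
I3 ld r5 <- r3: IF@4 ID@6 stall=0 (-) EX@7 MEM@8 WB@9
I4 sub r1 <- r1,r2: IF@6 ID@7 stall=1 (RAW on I2.r1 (WB@8)) EX@9 MEM@10 WB@11
I5 mul r1 <- r3,r1: IF@7 ID@9 stall=2 (RAW on I4.r1 (WB@11)) EX@12 MEM@13 WB@14
I6 mul r2 <- r1,r2: IF@9 ID@12 stall=2 (RAW on I5.r1 (WB@14)) EX@15 MEM@16 WB@17

Answer: 5 6 8 9 11 14 17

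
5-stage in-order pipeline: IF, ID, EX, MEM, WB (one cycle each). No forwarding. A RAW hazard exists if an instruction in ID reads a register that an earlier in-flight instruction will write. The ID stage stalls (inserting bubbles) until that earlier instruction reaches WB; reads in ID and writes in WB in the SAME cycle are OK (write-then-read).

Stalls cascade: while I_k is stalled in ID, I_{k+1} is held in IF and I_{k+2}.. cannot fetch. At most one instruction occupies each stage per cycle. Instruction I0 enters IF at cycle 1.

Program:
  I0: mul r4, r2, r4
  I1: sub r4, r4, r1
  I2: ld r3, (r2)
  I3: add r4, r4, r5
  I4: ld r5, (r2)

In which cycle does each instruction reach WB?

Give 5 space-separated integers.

Answer: 5 8 9 11 12

Derivation:
I0 mul r4 <- r2,r4: IF@1 ID@2 stall=0 (-) EX@3 MEM@4 WB@5
I1 sub r4 <- r4,r1: IF@2 ID@3 stall=2 (RAW on I0.r4 (WB@5)) EX@6 MEM@7 WB@8
I2 ld r3 <- r2: IF@3 ID@6 stall=0 (-) EX@7 MEM@8 WB@9
I3 add r4 <- r4,r5: IF@6 ID@7 stall=1 (RAW on I1.r4 (WB@8)) EX@9 MEM@10 WB@11
I4 ld r5 <- r2: IF@7 ID@9 stall=0 (-) EX@10 MEM@11 WB@12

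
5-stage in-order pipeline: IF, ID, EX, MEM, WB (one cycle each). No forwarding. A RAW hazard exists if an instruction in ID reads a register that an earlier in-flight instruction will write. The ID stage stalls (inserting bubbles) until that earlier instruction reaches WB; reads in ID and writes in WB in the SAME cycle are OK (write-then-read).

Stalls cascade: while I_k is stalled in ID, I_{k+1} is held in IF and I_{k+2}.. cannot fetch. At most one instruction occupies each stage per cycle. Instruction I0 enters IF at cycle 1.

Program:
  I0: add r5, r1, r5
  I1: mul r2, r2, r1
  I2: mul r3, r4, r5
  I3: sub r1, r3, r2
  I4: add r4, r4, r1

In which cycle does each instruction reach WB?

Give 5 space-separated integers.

I0 add r5 <- r1,r5: IF@1 ID@2 stall=0 (-) EX@3 MEM@4 WB@5
I1 mul r2 <- r2,r1: IF@2 ID@3 stall=0 (-) EX@4 MEM@5 WB@6
I2 mul r3 <- r4,r5: IF@3 ID@4 stall=1 (RAW on I0.r5 (WB@5)) EX@6 MEM@7 WB@8
I3 sub r1 <- r3,r2: IF@4 ID@6 stall=2 (RAW on I2.r3 (WB@8)) EX@9 MEM@10 WB@11
I4 add r4 <- r4,r1: IF@6 ID@9 stall=2 (RAW on I3.r1 (WB@11)) EX@12 MEM@13 WB@14

Answer: 5 6 8 11 14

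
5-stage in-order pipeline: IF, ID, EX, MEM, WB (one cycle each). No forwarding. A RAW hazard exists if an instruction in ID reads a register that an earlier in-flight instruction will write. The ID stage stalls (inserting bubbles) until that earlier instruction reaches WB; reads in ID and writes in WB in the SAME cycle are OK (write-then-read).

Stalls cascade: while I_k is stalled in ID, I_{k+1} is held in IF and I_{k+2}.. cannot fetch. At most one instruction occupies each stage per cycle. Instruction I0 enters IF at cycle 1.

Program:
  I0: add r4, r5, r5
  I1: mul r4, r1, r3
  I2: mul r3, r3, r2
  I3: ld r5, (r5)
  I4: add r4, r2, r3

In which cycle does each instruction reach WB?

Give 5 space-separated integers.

I0 add r4 <- r5,r5: IF@1 ID@2 stall=0 (-) EX@3 MEM@4 WB@5
I1 mul r4 <- r1,r3: IF@2 ID@3 stall=0 (-) EX@4 MEM@5 WB@6
I2 mul r3 <- r3,r2: IF@3 ID@4 stall=0 (-) EX@5 MEM@6 WB@7
I3 ld r5 <- r5: IF@4 ID@5 stall=0 (-) EX@6 MEM@7 WB@8
I4 add r4 <- r2,r3: IF@5 ID@6 stall=1 (RAW on I2.r3 (WB@7)) EX@8 MEM@9 WB@10

Answer: 5 6 7 8 10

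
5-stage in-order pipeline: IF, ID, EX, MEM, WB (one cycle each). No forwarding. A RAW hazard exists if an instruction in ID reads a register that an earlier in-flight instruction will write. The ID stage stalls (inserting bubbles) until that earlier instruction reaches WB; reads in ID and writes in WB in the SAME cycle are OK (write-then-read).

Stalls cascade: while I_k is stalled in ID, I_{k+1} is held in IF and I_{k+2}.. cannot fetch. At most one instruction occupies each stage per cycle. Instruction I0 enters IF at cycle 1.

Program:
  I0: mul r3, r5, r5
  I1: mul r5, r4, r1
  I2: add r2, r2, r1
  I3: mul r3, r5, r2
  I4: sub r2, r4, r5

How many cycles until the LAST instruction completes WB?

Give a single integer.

Answer: 11

Derivation:
I0 mul r3 <- r5,r5: IF@1 ID@2 stall=0 (-) EX@3 MEM@4 WB@5
I1 mul r5 <- r4,r1: IF@2 ID@3 stall=0 (-) EX@4 MEM@5 WB@6
I2 add r2 <- r2,r1: IF@3 ID@4 stall=0 (-) EX@5 MEM@6 WB@7
I3 mul r3 <- r5,r2: IF@4 ID@5 stall=2 (RAW on I2.r2 (WB@7)) EX@8 MEM@9 WB@10
I4 sub r2 <- r4,r5: IF@5 ID@8 stall=0 (-) EX@9 MEM@10 WB@11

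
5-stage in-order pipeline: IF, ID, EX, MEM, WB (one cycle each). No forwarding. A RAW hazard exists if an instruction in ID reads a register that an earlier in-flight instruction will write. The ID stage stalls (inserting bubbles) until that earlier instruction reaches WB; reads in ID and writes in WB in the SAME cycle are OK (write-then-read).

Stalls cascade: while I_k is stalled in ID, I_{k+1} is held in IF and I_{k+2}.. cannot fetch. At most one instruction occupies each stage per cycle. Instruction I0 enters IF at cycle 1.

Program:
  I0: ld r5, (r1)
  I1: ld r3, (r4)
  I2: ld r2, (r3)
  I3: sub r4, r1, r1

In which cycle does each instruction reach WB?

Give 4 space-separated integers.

Answer: 5 6 9 10

Derivation:
I0 ld r5 <- r1: IF@1 ID@2 stall=0 (-) EX@3 MEM@4 WB@5
I1 ld r3 <- r4: IF@2 ID@3 stall=0 (-) EX@4 MEM@5 WB@6
I2 ld r2 <- r3: IF@3 ID@4 stall=2 (RAW on I1.r3 (WB@6)) EX@7 MEM@8 WB@9
I3 sub r4 <- r1,r1: IF@4 ID@7 stall=0 (-) EX@8 MEM@9 WB@10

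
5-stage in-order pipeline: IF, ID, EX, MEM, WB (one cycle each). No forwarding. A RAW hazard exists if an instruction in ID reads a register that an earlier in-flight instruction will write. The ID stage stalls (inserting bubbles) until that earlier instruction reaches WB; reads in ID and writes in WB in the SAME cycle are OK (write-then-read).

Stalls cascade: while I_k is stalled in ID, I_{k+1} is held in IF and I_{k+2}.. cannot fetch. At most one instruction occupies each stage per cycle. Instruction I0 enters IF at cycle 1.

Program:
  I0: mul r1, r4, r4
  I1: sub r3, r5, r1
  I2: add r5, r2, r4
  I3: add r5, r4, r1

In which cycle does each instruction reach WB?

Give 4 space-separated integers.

Answer: 5 8 9 10

Derivation:
I0 mul r1 <- r4,r4: IF@1 ID@2 stall=0 (-) EX@3 MEM@4 WB@5
I1 sub r3 <- r5,r1: IF@2 ID@3 stall=2 (RAW on I0.r1 (WB@5)) EX@6 MEM@7 WB@8
I2 add r5 <- r2,r4: IF@3 ID@6 stall=0 (-) EX@7 MEM@8 WB@9
I3 add r5 <- r4,r1: IF@6 ID@7 stall=0 (-) EX@8 MEM@9 WB@10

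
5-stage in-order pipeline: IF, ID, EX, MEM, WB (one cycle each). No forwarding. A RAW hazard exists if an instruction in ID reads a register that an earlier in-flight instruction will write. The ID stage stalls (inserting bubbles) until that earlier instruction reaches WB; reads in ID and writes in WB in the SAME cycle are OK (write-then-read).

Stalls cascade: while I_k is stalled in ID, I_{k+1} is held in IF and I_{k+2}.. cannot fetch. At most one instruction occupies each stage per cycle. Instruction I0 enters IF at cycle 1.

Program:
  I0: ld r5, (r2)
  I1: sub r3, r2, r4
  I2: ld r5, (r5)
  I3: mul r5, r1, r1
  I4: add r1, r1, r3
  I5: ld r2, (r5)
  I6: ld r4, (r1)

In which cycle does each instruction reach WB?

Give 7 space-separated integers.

I0 ld r5 <- r2: IF@1 ID@2 stall=0 (-) EX@3 MEM@4 WB@5
I1 sub r3 <- r2,r4: IF@2 ID@3 stall=0 (-) EX@4 MEM@5 WB@6
I2 ld r5 <- r5: IF@3 ID@4 stall=1 (RAW on I0.r5 (WB@5)) EX@6 MEM@7 WB@8
I3 mul r5 <- r1,r1: IF@4 ID@6 stall=0 (-) EX@7 MEM@8 WB@9
I4 add r1 <- r1,r3: IF@6 ID@7 stall=0 (-) EX@8 MEM@9 WB@10
I5 ld r2 <- r5: IF@7 ID@8 stall=1 (RAW on I3.r5 (WB@9)) EX@10 MEM@11 WB@12
I6 ld r4 <- r1: IF@8 ID@10 stall=0 (-) EX@11 MEM@12 WB@13

Answer: 5 6 8 9 10 12 13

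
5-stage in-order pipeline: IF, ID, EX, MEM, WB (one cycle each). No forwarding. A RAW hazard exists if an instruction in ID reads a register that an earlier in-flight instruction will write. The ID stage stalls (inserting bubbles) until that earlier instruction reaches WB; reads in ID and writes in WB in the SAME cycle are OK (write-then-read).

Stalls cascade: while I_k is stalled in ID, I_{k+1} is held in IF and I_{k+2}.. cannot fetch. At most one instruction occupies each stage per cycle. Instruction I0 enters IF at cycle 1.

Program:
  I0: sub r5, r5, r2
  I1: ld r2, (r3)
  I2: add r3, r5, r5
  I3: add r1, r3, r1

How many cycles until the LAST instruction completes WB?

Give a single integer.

I0 sub r5 <- r5,r2: IF@1 ID@2 stall=0 (-) EX@3 MEM@4 WB@5
I1 ld r2 <- r3: IF@2 ID@3 stall=0 (-) EX@4 MEM@5 WB@6
I2 add r3 <- r5,r5: IF@3 ID@4 stall=1 (RAW on I0.r5 (WB@5)) EX@6 MEM@7 WB@8
I3 add r1 <- r3,r1: IF@4 ID@6 stall=2 (RAW on I2.r3 (WB@8)) EX@9 MEM@10 WB@11

Answer: 11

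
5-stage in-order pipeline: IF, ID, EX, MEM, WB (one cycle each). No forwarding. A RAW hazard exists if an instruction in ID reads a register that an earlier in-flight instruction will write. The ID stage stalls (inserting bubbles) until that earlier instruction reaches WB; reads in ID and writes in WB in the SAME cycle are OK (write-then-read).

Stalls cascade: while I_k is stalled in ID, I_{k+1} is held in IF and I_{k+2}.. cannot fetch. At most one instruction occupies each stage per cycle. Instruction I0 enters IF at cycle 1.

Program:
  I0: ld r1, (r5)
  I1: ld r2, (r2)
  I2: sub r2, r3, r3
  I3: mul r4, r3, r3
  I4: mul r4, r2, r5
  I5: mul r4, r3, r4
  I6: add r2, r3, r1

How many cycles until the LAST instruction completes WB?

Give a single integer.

I0 ld r1 <- r5: IF@1 ID@2 stall=0 (-) EX@3 MEM@4 WB@5
I1 ld r2 <- r2: IF@2 ID@3 stall=0 (-) EX@4 MEM@5 WB@6
I2 sub r2 <- r3,r3: IF@3 ID@4 stall=0 (-) EX@5 MEM@6 WB@7
I3 mul r4 <- r3,r3: IF@4 ID@5 stall=0 (-) EX@6 MEM@7 WB@8
I4 mul r4 <- r2,r5: IF@5 ID@6 stall=1 (RAW on I2.r2 (WB@7)) EX@8 MEM@9 WB@10
I5 mul r4 <- r3,r4: IF@6 ID@8 stall=2 (RAW on I4.r4 (WB@10)) EX@11 MEM@12 WB@13
I6 add r2 <- r3,r1: IF@8 ID@11 stall=0 (-) EX@12 MEM@13 WB@14

Answer: 14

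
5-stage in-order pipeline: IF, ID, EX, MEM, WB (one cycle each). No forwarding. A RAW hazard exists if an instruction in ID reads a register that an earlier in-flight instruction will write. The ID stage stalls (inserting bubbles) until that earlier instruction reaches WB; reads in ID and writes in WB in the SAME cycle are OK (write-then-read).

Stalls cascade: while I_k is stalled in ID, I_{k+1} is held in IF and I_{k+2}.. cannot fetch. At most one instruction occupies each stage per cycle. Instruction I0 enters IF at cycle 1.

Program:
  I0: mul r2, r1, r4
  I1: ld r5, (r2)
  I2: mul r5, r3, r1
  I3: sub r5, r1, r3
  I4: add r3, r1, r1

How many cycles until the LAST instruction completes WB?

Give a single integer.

I0 mul r2 <- r1,r4: IF@1 ID@2 stall=0 (-) EX@3 MEM@4 WB@5
I1 ld r5 <- r2: IF@2 ID@3 stall=2 (RAW on I0.r2 (WB@5)) EX@6 MEM@7 WB@8
I2 mul r5 <- r3,r1: IF@3 ID@6 stall=0 (-) EX@7 MEM@8 WB@9
I3 sub r5 <- r1,r3: IF@6 ID@7 stall=0 (-) EX@8 MEM@9 WB@10
I4 add r3 <- r1,r1: IF@7 ID@8 stall=0 (-) EX@9 MEM@10 WB@11

Answer: 11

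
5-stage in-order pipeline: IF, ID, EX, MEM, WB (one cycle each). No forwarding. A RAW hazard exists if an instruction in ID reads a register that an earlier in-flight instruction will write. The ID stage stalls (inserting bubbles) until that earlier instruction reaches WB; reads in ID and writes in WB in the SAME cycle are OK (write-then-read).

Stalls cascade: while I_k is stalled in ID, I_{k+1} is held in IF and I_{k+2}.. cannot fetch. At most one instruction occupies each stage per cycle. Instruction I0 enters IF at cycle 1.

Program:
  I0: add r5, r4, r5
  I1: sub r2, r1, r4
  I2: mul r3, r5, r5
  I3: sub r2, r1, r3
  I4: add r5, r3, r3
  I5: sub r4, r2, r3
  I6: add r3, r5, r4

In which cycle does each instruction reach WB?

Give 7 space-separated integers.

I0 add r5 <- r4,r5: IF@1 ID@2 stall=0 (-) EX@3 MEM@4 WB@5
I1 sub r2 <- r1,r4: IF@2 ID@3 stall=0 (-) EX@4 MEM@5 WB@6
I2 mul r3 <- r5,r5: IF@3 ID@4 stall=1 (RAW on I0.r5 (WB@5)) EX@6 MEM@7 WB@8
I3 sub r2 <- r1,r3: IF@4 ID@6 stall=2 (RAW on I2.r3 (WB@8)) EX@9 MEM@10 WB@11
I4 add r5 <- r3,r3: IF@6 ID@9 stall=0 (-) EX@10 MEM@11 WB@12
I5 sub r4 <- r2,r3: IF@9 ID@10 stall=1 (RAW on I3.r2 (WB@11)) EX@12 MEM@13 WB@14
I6 add r3 <- r5,r4: IF@10 ID@12 stall=2 (RAW on I5.r4 (WB@14)) EX@15 MEM@16 WB@17

Answer: 5 6 8 11 12 14 17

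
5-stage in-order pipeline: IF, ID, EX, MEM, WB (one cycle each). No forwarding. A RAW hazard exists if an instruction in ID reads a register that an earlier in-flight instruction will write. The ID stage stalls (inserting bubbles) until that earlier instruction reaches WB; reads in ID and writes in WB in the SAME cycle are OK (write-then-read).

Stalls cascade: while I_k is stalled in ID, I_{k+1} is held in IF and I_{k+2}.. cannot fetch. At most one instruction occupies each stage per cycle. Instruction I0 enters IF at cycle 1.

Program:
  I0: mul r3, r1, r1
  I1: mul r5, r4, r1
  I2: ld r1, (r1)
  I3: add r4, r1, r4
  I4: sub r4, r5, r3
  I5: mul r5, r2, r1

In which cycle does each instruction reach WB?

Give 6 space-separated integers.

I0 mul r3 <- r1,r1: IF@1 ID@2 stall=0 (-) EX@3 MEM@4 WB@5
I1 mul r5 <- r4,r1: IF@2 ID@3 stall=0 (-) EX@4 MEM@5 WB@6
I2 ld r1 <- r1: IF@3 ID@4 stall=0 (-) EX@5 MEM@6 WB@7
I3 add r4 <- r1,r4: IF@4 ID@5 stall=2 (RAW on I2.r1 (WB@7)) EX@8 MEM@9 WB@10
I4 sub r4 <- r5,r3: IF@5 ID@8 stall=0 (-) EX@9 MEM@10 WB@11
I5 mul r5 <- r2,r1: IF@8 ID@9 stall=0 (-) EX@10 MEM@11 WB@12

Answer: 5 6 7 10 11 12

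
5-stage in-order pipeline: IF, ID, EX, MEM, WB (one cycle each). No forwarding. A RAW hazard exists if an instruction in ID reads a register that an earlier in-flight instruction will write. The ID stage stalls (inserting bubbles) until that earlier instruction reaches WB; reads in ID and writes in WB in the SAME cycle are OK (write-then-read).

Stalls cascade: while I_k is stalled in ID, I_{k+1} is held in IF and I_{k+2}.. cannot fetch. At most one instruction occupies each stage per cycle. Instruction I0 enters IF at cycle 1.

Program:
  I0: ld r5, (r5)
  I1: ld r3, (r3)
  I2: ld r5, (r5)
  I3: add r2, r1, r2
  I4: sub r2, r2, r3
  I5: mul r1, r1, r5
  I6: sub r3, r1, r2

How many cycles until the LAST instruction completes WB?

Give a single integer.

I0 ld r5 <- r5: IF@1 ID@2 stall=0 (-) EX@3 MEM@4 WB@5
I1 ld r3 <- r3: IF@2 ID@3 stall=0 (-) EX@4 MEM@5 WB@6
I2 ld r5 <- r5: IF@3 ID@4 stall=1 (RAW on I0.r5 (WB@5)) EX@6 MEM@7 WB@8
I3 add r2 <- r1,r2: IF@4 ID@6 stall=0 (-) EX@7 MEM@8 WB@9
I4 sub r2 <- r2,r3: IF@6 ID@7 stall=2 (RAW on I3.r2 (WB@9)) EX@10 MEM@11 WB@12
I5 mul r1 <- r1,r5: IF@7 ID@10 stall=0 (-) EX@11 MEM@12 WB@13
I6 sub r3 <- r1,r2: IF@10 ID@11 stall=2 (RAW on I5.r1 (WB@13)) EX@14 MEM@15 WB@16

Answer: 16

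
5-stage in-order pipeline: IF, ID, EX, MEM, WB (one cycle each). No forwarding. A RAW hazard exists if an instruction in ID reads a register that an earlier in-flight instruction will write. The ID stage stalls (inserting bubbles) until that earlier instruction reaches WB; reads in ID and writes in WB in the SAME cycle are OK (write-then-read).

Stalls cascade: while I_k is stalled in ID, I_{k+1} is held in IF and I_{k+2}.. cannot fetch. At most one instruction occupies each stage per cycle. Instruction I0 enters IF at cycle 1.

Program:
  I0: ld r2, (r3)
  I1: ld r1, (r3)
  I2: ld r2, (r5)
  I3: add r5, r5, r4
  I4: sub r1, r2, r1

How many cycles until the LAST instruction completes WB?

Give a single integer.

Answer: 10

Derivation:
I0 ld r2 <- r3: IF@1 ID@2 stall=0 (-) EX@3 MEM@4 WB@5
I1 ld r1 <- r3: IF@2 ID@3 stall=0 (-) EX@4 MEM@5 WB@6
I2 ld r2 <- r5: IF@3 ID@4 stall=0 (-) EX@5 MEM@6 WB@7
I3 add r5 <- r5,r4: IF@4 ID@5 stall=0 (-) EX@6 MEM@7 WB@8
I4 sub r1 <- r2,r1: IF@5 ID@6 stall=1 (RAW on I2.r2 (WB@7)) EX@8 MEM@9 WB@10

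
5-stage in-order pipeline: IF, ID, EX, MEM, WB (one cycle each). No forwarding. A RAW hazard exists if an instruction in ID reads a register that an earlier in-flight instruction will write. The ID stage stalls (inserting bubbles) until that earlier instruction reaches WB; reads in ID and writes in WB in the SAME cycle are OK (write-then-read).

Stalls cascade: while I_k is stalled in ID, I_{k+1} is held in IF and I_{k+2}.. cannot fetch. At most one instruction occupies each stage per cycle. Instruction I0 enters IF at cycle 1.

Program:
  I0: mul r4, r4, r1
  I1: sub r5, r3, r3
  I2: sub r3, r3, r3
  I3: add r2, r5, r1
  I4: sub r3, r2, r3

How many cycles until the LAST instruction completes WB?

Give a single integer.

Answer: 12

Derivation:
I0 mul r4 <- r4,r1: IF@1 ID@2 stall=0 (-) EX@3 MEM@4 WB@5
I1 sub r5 <- r3,r3: IF@2 ID@3 stall=0 (-) EX@4 MEM@5 WB@6
I2 sub r3 <- r3,r3: IF@3 ID@4 stall=0 (-) EX@5 MEM@6 WB@7
I3 add r2 <- r5,r1: IF@4 ID@5 stall=1 (RAW on I1.r5 (WB@6)) EX@7 MEM@8 WB@9
I4 sub r3 <- r2,r3: IF@5 ID@7 stall=2 (RAW on I3.r2 (WB@9)) EX@10 MEM@11 WB@12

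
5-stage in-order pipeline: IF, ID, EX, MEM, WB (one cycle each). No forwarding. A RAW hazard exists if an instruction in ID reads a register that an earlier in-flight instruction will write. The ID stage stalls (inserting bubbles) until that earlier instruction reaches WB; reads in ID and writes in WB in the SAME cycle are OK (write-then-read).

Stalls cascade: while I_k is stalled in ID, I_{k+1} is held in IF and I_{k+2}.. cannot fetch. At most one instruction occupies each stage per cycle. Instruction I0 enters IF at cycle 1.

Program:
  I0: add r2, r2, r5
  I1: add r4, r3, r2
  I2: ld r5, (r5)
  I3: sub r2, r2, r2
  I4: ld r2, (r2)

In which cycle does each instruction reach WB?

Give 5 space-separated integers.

I0 add r2 <- r2,r5: IF@1 ID@2 stall=0 (-) EX@3 MEM@4 WB@5
I1 add r4 <- r3,r2: IF@2 ID@3 stall=2 (RAW on I0.r2 (WB@5)) EX@6 MEM@7 WB@8
I2 ld r5 <- r5: IF@3 ID@6 stall=0 (-) EX@7 MEM@8 WB@9
I3 sub r2 <- r2,r2: IF@6 ID@7 stall=0 (-) EX@8 MEM@9 WB@10
I4 ld r2 <- r2: IF@7 ID@8 stall=2 (RAW on I3.r2 (WB@10)) EX@11 MEM@12 WB@13

Answer: 5 8 9 10 13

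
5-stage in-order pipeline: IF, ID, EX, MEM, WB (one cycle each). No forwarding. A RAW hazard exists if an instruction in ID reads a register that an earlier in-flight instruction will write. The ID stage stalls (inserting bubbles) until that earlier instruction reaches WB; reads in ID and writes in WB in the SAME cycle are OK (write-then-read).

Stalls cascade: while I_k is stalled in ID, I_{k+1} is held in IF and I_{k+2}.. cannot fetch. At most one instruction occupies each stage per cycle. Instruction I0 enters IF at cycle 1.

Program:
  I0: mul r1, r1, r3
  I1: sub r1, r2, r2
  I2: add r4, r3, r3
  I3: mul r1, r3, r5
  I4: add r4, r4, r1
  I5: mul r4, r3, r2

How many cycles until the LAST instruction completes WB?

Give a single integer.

Answer: 12

Derivation:
I0 mul r1 <- r1,r3: IF@1 ID@2 stall=0 (-) EX@3 MEM@4 WB@5
I1 sub r1 <- r2,r2: IF@2 ID@3 stall=0 (-) EX@4 MEM@5 WB@6
I2 add r4 <- r3,r3: IF@3 ID@4 stall=0 (-) EX@5 MEM@6 WB@7
I3 mul r1 <- r3,r5: IF@4 ID@5 stall=0 (-) EX@6 MEM@7 WB@8
I4 add r4 <- r4,r1: IF@5 ID@6 stall=2 (RAW on I3.r1 (WB@8)) EX@9 MEM@10 WB@11
I5 mul r4 <- r3,r2: IF@6 ID@9 stall=0 (-) EX@10 MEM@11 WB@12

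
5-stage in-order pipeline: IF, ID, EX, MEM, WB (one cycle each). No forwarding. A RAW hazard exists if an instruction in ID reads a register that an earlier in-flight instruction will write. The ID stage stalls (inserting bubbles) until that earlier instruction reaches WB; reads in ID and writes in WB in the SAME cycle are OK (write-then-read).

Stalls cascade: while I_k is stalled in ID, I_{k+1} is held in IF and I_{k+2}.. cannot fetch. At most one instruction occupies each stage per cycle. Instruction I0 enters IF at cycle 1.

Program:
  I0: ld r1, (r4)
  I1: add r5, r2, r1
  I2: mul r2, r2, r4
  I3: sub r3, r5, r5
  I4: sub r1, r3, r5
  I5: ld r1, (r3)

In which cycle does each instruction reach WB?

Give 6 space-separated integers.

I0 ld r1 <- r4: IF@1 ID@2 stall=0 (-) EX@3 MEM@4 WB@5
I1 add r5 <- r2,r1: IF@2 ID@3 stall=2 (RAW on I0.r1 (WB@5)) EX@6 MEM@7 WB@8
I2 mul r2 <- r2,r4: IF@3 ID@6 stall=0 (-) EX@7 MEM@8 WB@9
I3 sub r3 <- r5,r5: IF@6 ID@7 stall=1 (RAW on I1.r5 (WB@8)) EX@9 MEM@10 WB@11
I4 sub r1 <- r3,r5: IF@7 ID@9 stall=2 (RAW on I3.r3 (WB@11)) EX@12 MEM@13 WB@14
I5 ld r1 <- r3: IF@9 ID@12 stall=0 (-) EX@13 MEM@14 WB@15

Answer: 5 8 9 11 14 15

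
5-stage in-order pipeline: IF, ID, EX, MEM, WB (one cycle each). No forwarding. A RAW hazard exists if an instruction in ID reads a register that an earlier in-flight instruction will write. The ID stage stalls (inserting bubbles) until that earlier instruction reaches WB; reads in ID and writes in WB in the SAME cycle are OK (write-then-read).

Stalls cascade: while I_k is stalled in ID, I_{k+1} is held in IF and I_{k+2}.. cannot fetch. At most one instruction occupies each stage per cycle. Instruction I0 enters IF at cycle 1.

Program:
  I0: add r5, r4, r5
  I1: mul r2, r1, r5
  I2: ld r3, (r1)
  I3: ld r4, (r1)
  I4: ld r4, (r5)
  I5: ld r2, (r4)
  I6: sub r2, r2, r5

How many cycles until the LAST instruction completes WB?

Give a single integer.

Answer: 17

Derivation:
I0 add r5 <- r4,r5: IF@1 ID@2 stall=0 (-) EX@3 MEM@4 WB@5
I1 mul r2 <- r1,r5: IF@2 ID@3 stall=2 (RAW on I0.r5 (WB@5)) EX@6 MEM@7 WB@8
I2 ld r3 <- r1: IF@3 ID@6 stall=0 (-) EX@7 MEM@8 WB@9
I3 ld r4 <- r1: IF@6 ID@7 stall=0 (-) EX@8 MEM@9 WB@10
I4 ld r4 <- r5: IF@7 ID@8 stall=0 (-) EX@9 MEM@10 WB@11
I5 ld r2 <- r4: IF@8 ID@9 stall=2 (RAW on I4.r4 (WB@11)) EX@12 MEM@13 WB@14
I6 sub r2 <- r2,r5: IF@9 ID@12 stall=2 (RAW on I5.r2 (WB@14)) EX@15 MEM@16 WB@17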